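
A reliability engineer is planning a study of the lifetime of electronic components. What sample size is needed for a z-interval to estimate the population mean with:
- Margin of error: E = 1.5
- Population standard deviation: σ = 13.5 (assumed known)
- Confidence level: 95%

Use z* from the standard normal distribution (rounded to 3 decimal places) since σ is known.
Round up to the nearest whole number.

Using z* since population σ is known (z-interval formula).

For 95% confidence, z* = 1.96 (from standard normal table)

Sample size formula for z-interval: n = (z*σ/E)²

n = (1.96 × 13.5 / 1.5)²
  = (17.640000)²
  = 311.1696

Round up to the nearest whole number: n = 312

312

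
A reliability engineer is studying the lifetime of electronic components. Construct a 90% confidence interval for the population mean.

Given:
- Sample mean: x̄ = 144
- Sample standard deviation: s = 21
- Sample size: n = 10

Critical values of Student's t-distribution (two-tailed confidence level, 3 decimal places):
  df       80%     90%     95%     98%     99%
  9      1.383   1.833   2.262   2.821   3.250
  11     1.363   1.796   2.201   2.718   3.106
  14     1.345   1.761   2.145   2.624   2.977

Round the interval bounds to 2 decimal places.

The population standard deviation σ is unknown (only the sample standard deviation s is given), so use a t-interval with df = n - 1 = 10 - 1 = 9.

For 90% confidence with df = 9, t* = 1.833 (from t-table)

Standard error: SE = s/√n = 21/√10 = 6.640783

Margin of error: E = t* × SE = 1.833 × 6.640783 = 12.1726

T-interval: x̄ ± E = 144 ± 12.1726 = (131.8274, 156.1726)

Rounded to 2 decimal places:

(131.83, 156.17)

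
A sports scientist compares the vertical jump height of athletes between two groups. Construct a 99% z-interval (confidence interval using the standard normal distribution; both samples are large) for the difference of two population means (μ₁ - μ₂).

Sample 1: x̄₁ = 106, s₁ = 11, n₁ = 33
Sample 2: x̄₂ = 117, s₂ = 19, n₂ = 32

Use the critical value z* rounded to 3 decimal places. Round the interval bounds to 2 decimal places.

Both samples are large (n₁ = 33 ≥ 30, n₂ = 32 ≥ 30), so a z-interval for the difference of means applies.

Point estimate: x̄₁ - x̄₂ = 106 - 117 = -11

Standard error: SE = √(s₁²/n₁ + s₂²/n₂)
= √(11²/33 + 19²/32)
= √(3.666667 + 11.281250)
= 3.866254

For 99% confidence, z* = 2.576 (from standard normal table)
Margin of error: E = z* × SE = 2.576 × 3.866254 = 9.9595

Z-interval: (x̄₁ - x̄₂) ± E = -11 ± 9.9595 = (-20.9595, -1.0405)

Rounded to 2 decimal places:

(-20.96, -1.04)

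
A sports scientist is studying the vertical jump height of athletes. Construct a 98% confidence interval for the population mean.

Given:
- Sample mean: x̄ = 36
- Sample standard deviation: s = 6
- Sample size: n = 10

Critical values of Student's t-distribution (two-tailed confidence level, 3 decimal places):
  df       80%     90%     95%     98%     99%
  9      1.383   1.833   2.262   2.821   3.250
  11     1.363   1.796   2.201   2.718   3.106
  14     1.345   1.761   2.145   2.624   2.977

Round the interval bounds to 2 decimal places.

The population standard deviation σ is unknown (only the sample standard deviation s is given), so use a t-interval with df = n - 1 = 10 - 1 = 9.

For 98% confidence with df = 9, t* = 2.821 (from t-table)

Standard error: SE = s/√n = 6/√10 = 1.897367

Margin of error: E = t* × SE = 2.821 × 1.897367 = 5.3525

T-interval: x̄ ± E = 36 ± 5.3525 = (30.6475, 41.3525)

Rounded to 2 decimal places:

(30.65, 41.35)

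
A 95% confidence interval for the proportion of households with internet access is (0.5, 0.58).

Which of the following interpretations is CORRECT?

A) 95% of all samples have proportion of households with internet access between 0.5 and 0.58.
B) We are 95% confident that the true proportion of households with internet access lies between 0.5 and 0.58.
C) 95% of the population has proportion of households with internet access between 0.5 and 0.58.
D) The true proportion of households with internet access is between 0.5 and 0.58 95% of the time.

A confidence interval represents our confidence in the procedure, not a probability statement about the parameter.

Key concept: If we repeated this sampling process many times and computed a 95% CI each time, about 95% of those intervals would contain the true population parameter.

For this specific interval (0.5, 0.58):
- Midpoint (point estimate): 0.54
- Margin of error: 0.04

The correct interpretation is the one stating confidence that the true parameter lies in the interval — option B.

B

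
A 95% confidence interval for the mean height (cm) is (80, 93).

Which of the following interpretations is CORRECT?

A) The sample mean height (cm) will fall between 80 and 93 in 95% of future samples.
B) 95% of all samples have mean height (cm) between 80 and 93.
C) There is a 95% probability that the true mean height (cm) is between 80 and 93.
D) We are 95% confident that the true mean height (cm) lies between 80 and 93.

A confidence interval represents our confidence in the procedure, not a probability statement about the parameter.

Key concept: If we repeated this sampling process many times and computed a 95% CI each time, about 95% of those intervals would contain the true population parameter.

For this specific interval (80, 93):
- Midpoint (point estimate): 86.5
- Margin of error: 6.5

The correct interpretation is the one stating confidence that the true parameter lies in the interval — option D.

D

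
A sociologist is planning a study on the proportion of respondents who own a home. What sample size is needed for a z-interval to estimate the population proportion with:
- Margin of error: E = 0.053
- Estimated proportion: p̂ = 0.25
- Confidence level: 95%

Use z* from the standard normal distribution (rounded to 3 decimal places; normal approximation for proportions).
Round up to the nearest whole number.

Using z* for proportion z-interval (normal approximation).

For 95% confidence, z* = 1.96 (from standard normal table)

Sample size formula for proportion z-interval: n = z*²p̂(1-p̂)/E²

n = 1.96² × 0.25 × 0.75 / 0.053²
  = 3.8416 × 0.1875 / 0.002809
  = 256.4258

Round up to the nearest whole number: n = 257

257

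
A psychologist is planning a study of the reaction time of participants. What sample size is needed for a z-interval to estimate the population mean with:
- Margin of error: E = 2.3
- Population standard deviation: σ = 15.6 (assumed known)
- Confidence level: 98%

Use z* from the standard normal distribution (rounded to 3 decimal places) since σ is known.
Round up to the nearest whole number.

Using z* since population σ is known (z-interval formula).

For 98% confidence, z* = 2.326 (from standard normal table)

Sample size formula for z-interval: n = (z*σ/E)²

n = (2.326 × 15.6 / 2.3)²
  = (15.776348)²
  = 248.8932

Round up to the nearest whole number: n = 249

249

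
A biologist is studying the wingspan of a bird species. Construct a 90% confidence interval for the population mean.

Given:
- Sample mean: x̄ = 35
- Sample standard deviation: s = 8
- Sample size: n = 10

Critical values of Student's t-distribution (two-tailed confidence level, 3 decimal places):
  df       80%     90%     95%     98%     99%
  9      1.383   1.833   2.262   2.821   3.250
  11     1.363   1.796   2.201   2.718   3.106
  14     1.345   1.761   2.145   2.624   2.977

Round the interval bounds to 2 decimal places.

The population standard deviation σ is unknown (only the sample standard deviation s is given), so use a t-interval with df = n - 1 = 10 - 1 = 9.

For 90% confidence with df = 9, t* = 1.833 (from t-table)

Standard error: SE = s/√n = 8/√10 = 2.529822

Margin of error: E = t* × SE = 1.833 × 2.529822 = 4.6372

T-interval: x̄ ± E = 35 ± 4.6372 = (30.3628, 39.6372)

Rounded to 2 decimal places:

(30.36, 39.64)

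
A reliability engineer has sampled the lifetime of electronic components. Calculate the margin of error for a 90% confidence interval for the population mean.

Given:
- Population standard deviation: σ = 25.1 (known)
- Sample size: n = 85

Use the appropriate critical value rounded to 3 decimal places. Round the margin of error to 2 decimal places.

The population standard deviation σ is known, so use the z-interval margin of error formula.

For 90% confidence, z* = 1.645 (from standard normal table)

Margin of error formula for z-interval: E = z* × σ/√n

E = 1.645 × 25.1/√85
  = 1.645 × 2.722477
  = 4.4785

Rounded to 2 decimal places:

4.48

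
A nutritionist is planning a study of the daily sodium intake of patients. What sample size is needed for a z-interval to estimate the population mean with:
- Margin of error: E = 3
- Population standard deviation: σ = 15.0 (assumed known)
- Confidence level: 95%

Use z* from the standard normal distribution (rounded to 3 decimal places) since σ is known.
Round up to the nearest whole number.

Using z* since population σ is known (z-interval formula).

For 95% confidence, z* = 1.96 (from standard normal table)

Sample size formula for z-interval: n = (z*σ/E)²

n = (1.96 × 15.0 / 3)²
  = (9.800000)²
  = 96.0400

Round up to the nearest whole number: n = 97

97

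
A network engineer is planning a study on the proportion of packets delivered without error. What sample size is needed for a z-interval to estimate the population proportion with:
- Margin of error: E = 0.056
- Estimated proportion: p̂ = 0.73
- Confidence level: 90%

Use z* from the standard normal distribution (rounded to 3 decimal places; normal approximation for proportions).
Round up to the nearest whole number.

Using z* for proportion z-interval (normal approximation).

For 90% confidence, z* = 1.645 (from standard normal table)

Sample size formula for proportion z-interval: n = z*²p̂(1-p̂)/E²

n = 1.645² × 0.73 × 0.27 / 0.056²
  = 2.706025 × 0.1971 / 0.003136
  = 170.0757

Round up to the nearest whole number: n = 171

171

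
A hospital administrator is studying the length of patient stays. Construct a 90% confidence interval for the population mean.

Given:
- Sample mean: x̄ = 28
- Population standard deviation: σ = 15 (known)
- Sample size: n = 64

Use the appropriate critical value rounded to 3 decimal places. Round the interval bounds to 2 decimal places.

The population standard deviation σ is known, so use a z-interval (standard normal critical value).

For 90% confidence, z* = 1.645 (from standard normal table)

Standard error: SE = σ/√n = 15/√64 = 1.875000

Margin of error: E = z* × SE = 1.645 × 1.875000 = 3.0844

Z-interval: x̄ ± E = 28 ± 3.0844 = (24.9156, 31.0844)

Rounded to 2 decimal places:

(24.92, 31.08)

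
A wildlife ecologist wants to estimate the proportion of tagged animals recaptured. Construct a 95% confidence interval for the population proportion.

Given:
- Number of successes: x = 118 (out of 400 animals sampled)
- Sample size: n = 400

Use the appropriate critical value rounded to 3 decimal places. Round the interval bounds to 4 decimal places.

Sample proportion: p̂ = 118/400 = 0.295000

Check conditions for normal approximation:
  np̂ = 118 ≥ 10 ✓
  n(1-p̂) = 282 ≥ 10 ✓

The sample is large enough, so use a z-interval (normal approximation) for the proportion.

For 95% confidence, z* = 1.96 (from standard normal table)

Standard error: SE = √(p̂(1-p̂)/n) = √(0.295000×0.705000/400) = 0.02280214

Margin of error: E = z* × SE = 1.96 × 0.02280214 = 0.044692

Z-interval: p̂ ± E = 0.295000 ± 0.044692 = (0.250308, 0.339692)

Rounded to 4 decimal places:

(0.2503, 0.3397)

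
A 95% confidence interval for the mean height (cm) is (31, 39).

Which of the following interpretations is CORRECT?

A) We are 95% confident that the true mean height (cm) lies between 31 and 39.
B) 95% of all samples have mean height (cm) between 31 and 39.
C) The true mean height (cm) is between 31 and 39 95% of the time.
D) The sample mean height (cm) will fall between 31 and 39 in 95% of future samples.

A confidence interval represents our confidence in the procedure, not a probability statement about the parameter.

Key concept: If we repeated this sampling process many times and computed a 95% CI each time, about 95% of those intervals would contain the true population parameter.

For this specific interval (31, 39):
- Midpoint (point estimate): 35
- Margin of error: 4

The correct interpretation is the one stating confidence that the true parameter lies in the interval — option A.

A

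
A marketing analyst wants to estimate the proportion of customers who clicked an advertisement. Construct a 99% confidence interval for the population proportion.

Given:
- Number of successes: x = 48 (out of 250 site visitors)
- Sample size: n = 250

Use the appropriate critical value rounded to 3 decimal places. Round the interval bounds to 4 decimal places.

Sample proportion: p̂ = 48/250 = 0.192000

Check conditions for normal approximation:
  np̂ = 48 ≥ 10 ✓
  n(1-p̂) = 202 ≥ 10 ✓

The sample is large enough, so use a z-interval (normal approximation) for the proportion.

For 99% confidence, z* = 2.576 (from standard normal table)

Standard error: SE = √(p̂(1-p̂)/n) = √(0.192000×0.808000/250) = 0.02491072

Margin of error: E = z* × SE = 2.576 × 0.02491072 = 0.064170

Z-interval: p̂ ± E = 0.192000 ± 0.064170 = (0.127830, 0.256170)

Rounded to 4 decimal places:

(0.1278, 0.2562)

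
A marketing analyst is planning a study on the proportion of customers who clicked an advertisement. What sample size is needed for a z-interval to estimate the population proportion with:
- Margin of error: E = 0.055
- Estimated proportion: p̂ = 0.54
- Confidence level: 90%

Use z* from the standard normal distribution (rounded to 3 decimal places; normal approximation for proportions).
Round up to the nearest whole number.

Using z* for proportion z-interval (normal approximation).

For 90% confidence, z* = 1.645 (from standard normal table)

Sample size formula for proportion z-interval: n = z*²p̂(1-p̂)/E²

n = 1.645² × 0.54 × 0.46 / 0.055²
  = 2.706025 × 0.2484 / 0.003025
  = 222.2071

Round up to the nearest whole number: n = 223

223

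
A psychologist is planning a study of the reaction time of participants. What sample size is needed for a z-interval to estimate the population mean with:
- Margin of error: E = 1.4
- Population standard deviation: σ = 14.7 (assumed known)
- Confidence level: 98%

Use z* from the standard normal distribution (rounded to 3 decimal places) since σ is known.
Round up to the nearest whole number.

Using z* since population σ is known (z-interval formula).

For 98% confidence, z* = 2.326 (from standard normal table)

Sample size formula for z-interval: n = (z*σ/E)²

n = (2.326 × 14.7 / 1.4)²
  = (24.423000)²
  = 596.4829

Round up to the nearest whole number: n = 597

597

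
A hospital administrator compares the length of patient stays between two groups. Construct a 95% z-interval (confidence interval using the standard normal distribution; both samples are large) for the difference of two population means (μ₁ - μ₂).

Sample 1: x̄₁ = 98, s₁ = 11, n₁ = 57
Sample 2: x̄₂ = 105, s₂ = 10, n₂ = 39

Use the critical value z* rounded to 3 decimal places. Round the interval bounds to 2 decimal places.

Both samples are large (n₁ = 57 ≥ 30, n₂ = 39 ≥ 30), so a z-interval for the difference of means applies.

Point estimate: x̄₁ - x̄₂ = 98 - 105 = -7

Standard error: SE = √(s₁²/n₁ + s₂²/n₂)
= √(11²/57 + 10²/39)
= √(2.122807 + 2.564103)
= 2.164927

For 95% confidence, z* = 1.96 (from standard normal table)
Margin of error: E = z* × SE = 1.96 × 2.164927 = 4.2433

Z-interval: (x̄₁ - x̄₂) ± E = -7 ± 4.2433 = (-11.2433, -2.7567)

Rounded to 2 decimal places:

(-11.24, -2.76)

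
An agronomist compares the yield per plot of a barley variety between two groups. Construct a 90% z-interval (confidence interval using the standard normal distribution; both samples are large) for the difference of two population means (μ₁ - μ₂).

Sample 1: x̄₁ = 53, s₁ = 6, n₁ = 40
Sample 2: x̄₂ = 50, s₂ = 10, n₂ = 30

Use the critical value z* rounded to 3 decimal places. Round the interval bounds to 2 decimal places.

Both samples are large (n₁ = 40 ≥ 30, n₂ = 30 ≥ 30), so a z-interval for the difference of means applies.

Point estimate: x̄₁ - x̄₂ = 53 - 50 = 3

Standard error: SE = √(s₁²/n₁ + s₂²/n₂)
= √(6²/40 + 10²/30)
= √(0.900000 + 3.333333)
= 2.057507

For 90% confidence, z* = 1.645 (from standard normal table)
Margin of error: E = z* × SE = 1.645 × 2.057507 = 3.3846

Z-interval: (x̄₁ - x̄₂) ± E = 3 ± 3.3846 = (-0.3846, 6.3846)

Rounded to 2 decimal places:

(-0.38, 6.38)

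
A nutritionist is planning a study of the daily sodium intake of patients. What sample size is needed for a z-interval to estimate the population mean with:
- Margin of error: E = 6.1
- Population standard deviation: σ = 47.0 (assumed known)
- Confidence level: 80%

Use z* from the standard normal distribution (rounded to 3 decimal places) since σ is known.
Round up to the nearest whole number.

Using z* since population σ is known (z-interval formula).

For 80% confidence, z* = 1.282 (from standard normal table)

Sample size formula for z-interval: n = (z*σ/E)²

n = (1.282 × 47.0 / 6.1)²
  = (9.877705)²
  = 97.5691

Round up to the nearest whole number: n = 98

98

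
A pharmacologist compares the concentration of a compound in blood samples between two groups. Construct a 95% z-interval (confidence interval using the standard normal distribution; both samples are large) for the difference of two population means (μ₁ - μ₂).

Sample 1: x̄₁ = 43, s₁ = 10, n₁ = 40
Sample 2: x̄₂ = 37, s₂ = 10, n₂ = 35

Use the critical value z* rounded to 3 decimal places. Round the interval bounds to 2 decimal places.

Both samples are large (n₁ = 40 ≥ 30, n₂ = 35 ≥ 30), so a z-interval for the difference of means applies.

Point estimate: x̄₁ - x̄₂ = 43 - 37 = 6

Standard error: SE = √(s₁²/n₁ + s₂²/n₂)
= √(10²/40 + 10²/35)
= √(2.500000 + 2.857143)
= 2.314550

For 95% confidence, z* = 1.96 (from standard normal table)
Margin of error: E = z* × SE = 1.96 × 2.314550 = 4.5365

Z-interval: (x̄₁ - x̄₂) ± E = 6 ± 4.5365 = (1.4635, 10.5365)

Rounded to 2 decimal places:

(1.46, 10.54)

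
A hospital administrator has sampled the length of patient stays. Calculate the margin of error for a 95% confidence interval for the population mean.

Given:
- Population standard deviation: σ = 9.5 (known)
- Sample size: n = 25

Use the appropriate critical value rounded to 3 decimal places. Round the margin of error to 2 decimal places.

The population standard deviation σ is known, so use the z-interval margin of error formula.

For 95% confidence, z* = 1.96 (from standard normal table)

Margin of error formula for z-interval: E = z* × σ/√n

E = 1.96 × 9.5/√25
  = 1.96 × 1.900000
  = 3.7240

Rounded to 2 decimal places:

3.72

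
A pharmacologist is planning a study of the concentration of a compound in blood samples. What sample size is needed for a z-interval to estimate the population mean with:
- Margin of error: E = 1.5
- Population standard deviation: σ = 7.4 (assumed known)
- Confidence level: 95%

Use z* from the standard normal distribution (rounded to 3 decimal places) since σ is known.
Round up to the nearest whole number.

Using z* since population σ is known (z-interval formula).

For 95% confidence, z* = 1.96 (from standard normal table)

Sample size formula for z-interval: n = (z*σ/E)²

n = (1.96 × 7.4 / 1.5)²
  = (9.669333)²
  = 93.4960

Round up to the nearest whole number: n = 94

94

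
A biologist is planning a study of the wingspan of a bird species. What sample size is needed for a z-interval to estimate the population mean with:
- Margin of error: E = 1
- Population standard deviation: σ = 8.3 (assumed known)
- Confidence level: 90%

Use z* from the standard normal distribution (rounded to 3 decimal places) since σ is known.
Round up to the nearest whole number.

Using z* since population σ is known (z-interval formula).

For 90% confidence, z* = 1.645 (from standard normal table)

Sample size formula for z-interval: n = (z*σ/E)²

n = (1.645 × 8.3 / 1)²
  = (13.653500)²
  = 186.4181

Round up to the nearest whole number: n = 187

187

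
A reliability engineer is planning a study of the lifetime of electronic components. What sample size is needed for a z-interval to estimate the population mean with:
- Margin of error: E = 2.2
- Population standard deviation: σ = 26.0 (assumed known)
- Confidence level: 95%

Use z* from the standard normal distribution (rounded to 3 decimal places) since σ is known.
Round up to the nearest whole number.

Using z* since population σ is known (z-interval formula).

For 95% confidence, z* = 1.96 (from standard normal table)

Sample size formula for z-interval: n = (z*σ/E)²

n = (1.96 × 26.0 / 2.2)²
  = (23.163636)²
  = 536.5540

Round up to the nearest whole number: n = 537

537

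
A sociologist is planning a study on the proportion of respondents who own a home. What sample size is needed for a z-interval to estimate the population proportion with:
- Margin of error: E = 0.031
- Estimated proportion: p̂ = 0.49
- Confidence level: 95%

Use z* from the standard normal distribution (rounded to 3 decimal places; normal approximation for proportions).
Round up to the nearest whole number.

Using z* for proportion z-interval (normal approximation).

For 95% confidence, z* = 1.96 (from standard normal table)

Sample size formula for proportion z-interval: n = z*²p̂(1-p̂)/E²

n = 1.96² × 0.49 × 0.51 / 0.031²
  = 3.8416 × 0.2499 / 0.000961
  = 998.9759

Round up to the nearest whole number: n = 999

999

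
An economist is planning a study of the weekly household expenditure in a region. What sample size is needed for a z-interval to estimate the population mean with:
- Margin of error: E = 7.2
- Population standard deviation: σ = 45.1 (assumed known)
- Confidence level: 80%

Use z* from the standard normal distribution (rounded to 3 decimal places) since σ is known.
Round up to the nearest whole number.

Using z* since population σ is known (z-interval formula).

For 80% confidence, z* = 1.282 (from standard normal table)

Sample size formula for z-interval: n = (z*σ/E)²

n = (1.282 × 45.1 / 7.2)²
  = (8.030306)²
  = 64.4858

Round up to the nearest whole number: n = 65

65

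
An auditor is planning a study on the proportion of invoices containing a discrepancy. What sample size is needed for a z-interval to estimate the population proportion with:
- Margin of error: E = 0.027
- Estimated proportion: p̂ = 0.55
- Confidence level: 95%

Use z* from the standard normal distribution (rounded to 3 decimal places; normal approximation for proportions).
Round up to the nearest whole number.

Using z* for proportion z-interval (normal approximation).

For 95% confidence, z* = 1.96 (from standard normal table)

Sample size formula for proportion z-interval: n = z*²p̂(1-p̂)/E²

n = 1.96² × 0.55 × 0.45 / 0.027²
  = 3.8416 × 0.2475 / 0.000729
  = 1304.2469

Round up to the nearest whole number: n = 1305

1305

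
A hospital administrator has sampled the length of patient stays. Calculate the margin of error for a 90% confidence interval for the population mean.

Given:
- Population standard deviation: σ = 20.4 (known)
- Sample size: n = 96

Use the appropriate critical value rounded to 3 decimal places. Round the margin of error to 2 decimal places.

The population standard deviation σ is known, so use the z-interval margin of error formula.

For 90% confidence, z* = 1.645 (from standard normal table)

Margin of error formula for z-interval: E = z* × σ/√n

E = 1.645 × 20.4/√96
  = 1.645 × 2.08206628
  = 3.424999

Rounded to 2 decimal places:

3.42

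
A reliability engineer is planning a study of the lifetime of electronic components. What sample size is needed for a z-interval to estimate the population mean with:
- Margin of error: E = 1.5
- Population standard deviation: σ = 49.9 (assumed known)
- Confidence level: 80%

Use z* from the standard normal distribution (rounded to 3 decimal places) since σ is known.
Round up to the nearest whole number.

Using z* since population σ is known (z-interval formula).

For 80% confidence, z* = 1.282 (from standard normal table)

Sample size formula for z-interval: n = (z*σ/E)²

n = (1.282 × 49.9 / 1.5)²
  = (42.647867)²
  = 1818.8405

Round up to the nearest whole number: n = 1819

1819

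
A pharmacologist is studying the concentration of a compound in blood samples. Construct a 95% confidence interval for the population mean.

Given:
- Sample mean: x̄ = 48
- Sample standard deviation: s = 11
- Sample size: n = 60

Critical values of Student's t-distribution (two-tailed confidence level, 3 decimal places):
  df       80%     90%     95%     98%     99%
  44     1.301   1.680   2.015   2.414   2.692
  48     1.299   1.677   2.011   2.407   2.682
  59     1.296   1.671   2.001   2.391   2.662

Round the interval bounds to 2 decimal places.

The population standard deviation σ is unknown (only the sample standard deviation s is given), so use a t-interval with df = n - 1 = 60 - 1 = 59.

For 95% confidence with df = 59, t* = 2.001 (from t-table)

Standard error: SE = s/√n = 11/√60 = 1.420094

Margin of error: E = t* × SE = 2.001 × 1.420094 = 2.8416

T-interval: x̄ ± E = 48 ± 2.8416 = (45.1584, 50.8416)

Rounded to 2 decimal places:

(45.16, 50.84)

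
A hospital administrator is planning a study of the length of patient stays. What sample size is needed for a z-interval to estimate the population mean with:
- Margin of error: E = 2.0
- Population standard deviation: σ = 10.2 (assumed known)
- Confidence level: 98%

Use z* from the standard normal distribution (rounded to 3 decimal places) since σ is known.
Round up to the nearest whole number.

Using z* since population σ is known (z-interval formula).

For 98% confidence, z* = 2.326 (from standard normal table)

Sample size formula for z-interval: n = (z*σ/E)²

n = (2.326 × 10.2 / 2.0)²
  = (11.862600)²
  = 140.7213

Round up to the nearest whole number: n = 141

141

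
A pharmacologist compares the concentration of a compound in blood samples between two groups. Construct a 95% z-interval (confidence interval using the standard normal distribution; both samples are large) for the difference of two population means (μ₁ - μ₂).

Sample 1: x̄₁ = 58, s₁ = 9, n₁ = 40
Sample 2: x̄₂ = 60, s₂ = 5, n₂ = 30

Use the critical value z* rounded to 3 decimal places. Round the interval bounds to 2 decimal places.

Both samples are large (n₁ = 40 ≥ 30, n₂ = 30 ≥ 30), so a z-interval for the difference of means applies.

Point estimate: x̄₁ - x̄₂ = 58 - 60 = -2

Standard error: SE = √(s₁²/n₁ + s₂²/n₂)
= √(9²/40 + 5²/30)
= √(2.025000 + 0.833333)
= 1.690661

For 95% confidence, z* = 1.96 (from standard normal table)
Margin of error: E = z* × SE = 1.96 × 1.690661 = 3.3137

Z-interval: (x̄₁ - x̄₂) ± E = -2 ± 3.3137 = (-5.3137, 1.3137)

Rounded to 2 decimal places:

(-5.31, 1.31)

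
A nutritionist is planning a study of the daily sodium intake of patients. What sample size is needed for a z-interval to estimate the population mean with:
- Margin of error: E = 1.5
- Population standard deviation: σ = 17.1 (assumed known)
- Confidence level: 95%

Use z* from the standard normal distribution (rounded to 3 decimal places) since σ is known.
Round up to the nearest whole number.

Using z* since population σ is known (z-interval formula).

For 95% confidence, z* = 1.96 (from standard normal table)

Sample size formula for z-interval: n = (z*σ/E)²

n = (1.96 × 17.1 / 1.5)²
  = (22.344000)²
  = 499.2543

Round up to the nearest whole number: n = 500

500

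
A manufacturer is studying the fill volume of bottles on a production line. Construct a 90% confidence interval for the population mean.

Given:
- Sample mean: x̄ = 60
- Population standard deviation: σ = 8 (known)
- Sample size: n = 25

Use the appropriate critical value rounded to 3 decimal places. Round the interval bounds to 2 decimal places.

The population standard deviation σ is known, so use a z-interval (standard normal critical value).

For 90% confidence, z* = 1.645 (from standard normal table)

Standard error: SE = σ/√n = 8/√25 = 1.600000

Margin of error: E = z* × SE = 1.645 × 1.600000 = 2.6320

Z-interval: x̄ ± E = 60 ± 2.6320 = (57.3680, 62.6320)

Rounded to 2 decimal places:

(57.37, 62.63)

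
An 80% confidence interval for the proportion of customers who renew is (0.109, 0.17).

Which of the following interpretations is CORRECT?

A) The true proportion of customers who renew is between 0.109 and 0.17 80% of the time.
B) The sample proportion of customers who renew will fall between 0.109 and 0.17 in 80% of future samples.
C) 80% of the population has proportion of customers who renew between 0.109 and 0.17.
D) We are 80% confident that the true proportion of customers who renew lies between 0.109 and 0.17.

A confidence interval represents our confidence in the procedure, not a probability statement about the parameter.

Key concept: If we repeated this sampling process many times and computed an 80% CI each time, about 80% of those intervals would contain the true population parameter.

For this specific interval (0.109, 0.17):
- Midpoint (point estimate): 0.1395
- Margin of error: 0.0305

The correct interpretation is the one stating confidence that the true parameter lies in the interval — option D.

D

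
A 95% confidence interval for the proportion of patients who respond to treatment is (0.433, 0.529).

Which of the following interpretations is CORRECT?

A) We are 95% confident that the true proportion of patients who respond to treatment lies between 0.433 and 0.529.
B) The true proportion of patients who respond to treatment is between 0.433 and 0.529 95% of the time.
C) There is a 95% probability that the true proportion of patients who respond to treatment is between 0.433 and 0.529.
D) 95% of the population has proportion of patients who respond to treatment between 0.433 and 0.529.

A confidence interval represents our confidence in the procedure, not a probability statement about the parameter.

Key concept: If we repeated this sampling process many times and computed a 95% CI each time, about 95% of those intervals would contain the true population parameter.

For this specific interval (0.433, 0.529):
- Midpoint (point estimate): 0.481
- Margin of error: 0.048

The correct interpretation is the one stating confidence that the true parameter lies in the interval — option A.

A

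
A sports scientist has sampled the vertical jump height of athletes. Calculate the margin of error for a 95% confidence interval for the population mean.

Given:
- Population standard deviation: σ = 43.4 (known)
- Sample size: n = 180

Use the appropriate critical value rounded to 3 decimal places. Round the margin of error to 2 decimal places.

The population standard deviation σ is known, so use the z-interval margin of error formula.

For 95% confidence, z* = 1.96 (from standard normal table)

Margin of error formula for z-interval: E = z* × σ/√n

E = 1.96 × 43.4/√180
  = 1.96 × 3.234845
  = 6.3403

Rounded to 2 decimal places:

6.34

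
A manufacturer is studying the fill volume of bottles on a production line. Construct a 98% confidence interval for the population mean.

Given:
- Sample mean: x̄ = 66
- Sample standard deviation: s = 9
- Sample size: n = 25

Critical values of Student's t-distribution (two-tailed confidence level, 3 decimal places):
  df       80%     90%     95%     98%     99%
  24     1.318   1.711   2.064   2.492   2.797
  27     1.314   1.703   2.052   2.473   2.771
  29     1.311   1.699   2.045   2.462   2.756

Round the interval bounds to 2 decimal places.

The population standard deviation σ is unknown (only the sample standard deviation s is given), so use a t-interval with df = n - 1 = 25 - 1 = 24.

For 98% confidence with df = 24, t* = 2.492 (from t-table)

Standard error: SE = s/√n = 9/√25 = 1.800000

Margin of error: E = t* × SE = 2.492 × 1.800000 = 4.4856

T-interval: x̄ ± E = 66 ± 4.4856 = (61.5144, 70.4856)

Rounded to 2 decimal places:

(61.51, 70.49)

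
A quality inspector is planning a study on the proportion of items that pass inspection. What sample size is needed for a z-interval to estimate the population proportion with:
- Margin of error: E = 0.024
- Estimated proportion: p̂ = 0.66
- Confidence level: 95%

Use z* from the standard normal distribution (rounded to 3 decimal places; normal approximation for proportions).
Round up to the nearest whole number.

Using z* for proportion z-interval (normal approximation).

For 95% confidence, z* = 1.96 (from standard normal table)

Sample size formula for proportion z-interval: n = z*²p̂(1-p̂)/E²

n = 1.96² × 0.66 × 0.34 / 0.024²
  = 3.8416 × 0.2244 / 0.000576
  = 1496.6233

Round up to the nearest whole number: n = 1497

1497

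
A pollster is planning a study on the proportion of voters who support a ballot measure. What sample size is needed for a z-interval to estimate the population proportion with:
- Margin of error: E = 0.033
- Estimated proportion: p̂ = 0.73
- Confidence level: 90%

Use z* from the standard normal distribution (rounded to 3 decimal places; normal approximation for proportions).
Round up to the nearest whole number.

Using z* for proportion z-interval (normal approximation).

For 90% confidence, z* = 1.645 (from standard normal table)

Sample size formula for proportion z-interval: n = z*²p̂(1-p̂)/E²

n = 1.645² × 0.73 × 0.27 / 0.033²
  = 2.706025 × 0.1971 / 0.001089
  = 489.7682

Round up to the nearest whole number: n = 490

490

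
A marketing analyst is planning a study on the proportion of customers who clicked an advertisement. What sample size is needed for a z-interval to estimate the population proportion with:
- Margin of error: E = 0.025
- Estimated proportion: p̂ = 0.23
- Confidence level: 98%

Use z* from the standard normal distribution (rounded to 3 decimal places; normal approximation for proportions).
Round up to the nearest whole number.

Using z* for proportion z-interval (normal approximation).

For 98% confidence, z* = 2.326 (from standard normal table)

Sample size formula for proportion z-interval: n = z*²p̂(1-p̂)/E²

n = 2.326² × 0.23 × 0.77 / 0.025²
  = 5.410276 × 0.1771 / 0.000625
  = 1533.0558

Round up to the nearest whole number: n = 1534

1534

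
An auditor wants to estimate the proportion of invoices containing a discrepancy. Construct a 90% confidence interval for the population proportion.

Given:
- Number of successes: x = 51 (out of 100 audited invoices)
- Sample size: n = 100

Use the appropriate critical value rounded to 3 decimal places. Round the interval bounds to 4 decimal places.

Sample proportion: p̂ = 51/100 = 0.510000

Check conditions for normal approximation:
  np̂ = 51 ≥ 10 ✓
  n(1-p̂) = 49 ≥ 10 ✓

The sample is large enough, so use a z-interval (normal approximation) for the proportion.

For 90% confidence, z* = 1.645 (from standard normal table)

Standard error: SE = √(p̂(1-p̂)/n) = √(0.510000×0.490000/100) = 0.04999000

Margin of error: E = z* × SE = 1.645 × 0.04999000 = 0.082234

Z-interval: p̂ ± E = 0.510000 ± 0.082234 = (0.427766, 0.592234)

Rounded to 4 decimal places:

(0.4278, 0.5922)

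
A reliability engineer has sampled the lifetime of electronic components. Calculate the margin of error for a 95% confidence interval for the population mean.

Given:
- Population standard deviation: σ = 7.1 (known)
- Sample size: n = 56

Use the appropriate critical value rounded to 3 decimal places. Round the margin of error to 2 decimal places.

The population standard deviation σ is known, so use the z-interval margin of error formula.

For 95% confidence, z* = 1.96 (from standard normal table)

Margin of error formula for z-interval: E = z* × σ/√n

E = 1.96 × 7.1/√56
  = 1.96 × 0.948777
  = 1.8596

Rounded to 2 decimal places:

1.86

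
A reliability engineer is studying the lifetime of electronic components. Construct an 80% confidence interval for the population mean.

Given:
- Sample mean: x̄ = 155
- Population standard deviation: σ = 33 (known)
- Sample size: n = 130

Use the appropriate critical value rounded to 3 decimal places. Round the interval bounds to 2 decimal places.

The population standard deviation σ is known, so use a z-interval (standard normal critical value).

For 80% confidence, z* = 1.282 (from standard normal table)

Standard error: SE = σ/√n = 33/√130 = 2.894291

Margin of error: E = z* × SE = 1.282 × 2.894291 = 3.7105

Z-interval: x̄ ± E = 155 ± 3.7105 = (151.2895, 158.7105)

Rounded to 2 decimal places:

(151.29, 158.71)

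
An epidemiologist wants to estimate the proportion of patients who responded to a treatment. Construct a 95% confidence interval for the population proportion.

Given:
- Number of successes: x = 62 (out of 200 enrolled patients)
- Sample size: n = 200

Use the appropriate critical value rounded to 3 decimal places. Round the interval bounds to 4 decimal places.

Sample proportion: p̂ = 62/200 = 0.310000

Check conditions for normal approximation:
  np̂ = 62 ≥ 10 ✓
  n(1-p̂) = 138 ≥ 10 ✓

The sample is large enough, so use a z-interval (normal approximation) for the proportion.

For 95% confidence, z* = 1.96 (from standard normal table)

Standard error: SE = √(p̂(1-p̂)/n) = √(0.310000×0.690000/200) = 0.03270321

Margin of error: E = z* × SE = 1.96 × 0.03270321 = 0.064098

Z-interval: p̂ ± E = 0.310000 ± 0.064098 = (0.245902, 0.374098)

Rounded to 4 decimal places:

(0.2459, 0.3741)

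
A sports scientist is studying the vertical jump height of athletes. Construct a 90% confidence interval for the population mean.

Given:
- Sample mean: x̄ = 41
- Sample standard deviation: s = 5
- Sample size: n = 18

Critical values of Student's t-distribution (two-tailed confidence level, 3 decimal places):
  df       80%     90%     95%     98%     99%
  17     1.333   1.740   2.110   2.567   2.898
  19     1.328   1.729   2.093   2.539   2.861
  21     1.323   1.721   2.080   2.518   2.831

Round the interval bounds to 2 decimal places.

The population standard deviation σ is unknown (only the sample standard deviation s is given), so use a t-interval with df = n - 1 = 18 - 1 = 17.

For 90% confidence with df = 17, t* = 1.740 (from t-table)

Standard error: SE = s/√n = 5/√18 = 1.178511

Margin of error: E = t* × SE = 1.740 × 1.178511 = 2.0506

T-interval: x̄ ± E = 41 ± 2.0506 = (38.9494, 43.0506)

Rounded to 2 decimal places:

(38.95, 43.05)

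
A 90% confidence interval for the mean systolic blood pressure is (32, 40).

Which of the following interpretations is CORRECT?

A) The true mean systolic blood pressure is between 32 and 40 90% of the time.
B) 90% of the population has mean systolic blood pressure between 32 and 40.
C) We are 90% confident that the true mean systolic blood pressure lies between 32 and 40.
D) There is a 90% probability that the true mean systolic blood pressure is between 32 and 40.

A confidence interval represents our confidence in the procedure, not a probability statement about the parameter.

Key concept: If we repeated this sampling process many times and computed a 90% CI each time, about 90% of those intervals would contain the true population parameter.

For this specific interval (32, 40):
- Midpoint (point estimate): 36
- Margin of error: 4

The correct interpretation is the one stating confidence that the true parameter lies in the interval — option C.

C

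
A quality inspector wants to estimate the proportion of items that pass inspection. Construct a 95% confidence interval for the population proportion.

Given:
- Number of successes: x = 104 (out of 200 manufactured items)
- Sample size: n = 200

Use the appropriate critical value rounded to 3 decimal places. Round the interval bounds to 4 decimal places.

Sample proportion: p̂ = 104/200 = 0.520000

Check conditions for normal approximation:
  np̂ = 104 ≥ 10 ✓
  n(1-p̂) = 96 ≥ 10 ✓

The sample is large enough, so use a z-interval (normal approximation) for the proportion.

For 95% confidence, z* = 1.96 (from standard normal table)

Standard error: SE = √(p̂(1-p̂)/n) = √(0.520000×0.480000/200) = 0.03532704

Margin of error: E = z* × SE = 1.96 × 0.03532704 = 0.069241

Z-interval: p̂ ± E = 0.520000 ± 0.069241 = (0.450759, 0.589241)

Rounded to 4 decimal places:

(0.4508, 0.5892)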